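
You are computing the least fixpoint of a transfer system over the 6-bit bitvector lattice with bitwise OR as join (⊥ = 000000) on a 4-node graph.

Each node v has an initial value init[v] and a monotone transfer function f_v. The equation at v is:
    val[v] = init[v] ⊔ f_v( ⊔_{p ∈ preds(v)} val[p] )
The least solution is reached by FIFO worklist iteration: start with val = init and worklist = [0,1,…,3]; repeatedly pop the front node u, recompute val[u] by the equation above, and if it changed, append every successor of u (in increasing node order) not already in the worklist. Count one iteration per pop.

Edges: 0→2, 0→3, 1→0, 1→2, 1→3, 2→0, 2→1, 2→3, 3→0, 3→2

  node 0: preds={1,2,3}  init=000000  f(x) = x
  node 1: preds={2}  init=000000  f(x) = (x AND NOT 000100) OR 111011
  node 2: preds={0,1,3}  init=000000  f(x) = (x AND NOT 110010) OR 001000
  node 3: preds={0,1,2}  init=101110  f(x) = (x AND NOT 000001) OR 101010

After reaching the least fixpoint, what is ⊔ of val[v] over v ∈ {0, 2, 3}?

111111

Worklist (8 pops):
  #1 pop 0: in=101110 → 101110 (was 000000); enqueue []
  #2 pop 1: in=000000 → 111011 (was 000000); enqueue [0]
  #3 pop 2: in=111111 → 001101 (was 000000); enqueue [1]
  #4 pop 3: in=111111 → 111110 (was 101110); enqueue [2]
  #5 pop 0: in=111111 → 111111 (was 101110); enqueue [3]
  #6 pop 1: in=001101 → 111011 (no change)
  #7 pop 2: in=111111 → 001101 (no change)
  #8 pop 3: in=111111 → 111110 (no change)

Fixpoint:
  val[0] = 111111
  val[1] = 111011
  val[2] = 001101
  val[3] = 111110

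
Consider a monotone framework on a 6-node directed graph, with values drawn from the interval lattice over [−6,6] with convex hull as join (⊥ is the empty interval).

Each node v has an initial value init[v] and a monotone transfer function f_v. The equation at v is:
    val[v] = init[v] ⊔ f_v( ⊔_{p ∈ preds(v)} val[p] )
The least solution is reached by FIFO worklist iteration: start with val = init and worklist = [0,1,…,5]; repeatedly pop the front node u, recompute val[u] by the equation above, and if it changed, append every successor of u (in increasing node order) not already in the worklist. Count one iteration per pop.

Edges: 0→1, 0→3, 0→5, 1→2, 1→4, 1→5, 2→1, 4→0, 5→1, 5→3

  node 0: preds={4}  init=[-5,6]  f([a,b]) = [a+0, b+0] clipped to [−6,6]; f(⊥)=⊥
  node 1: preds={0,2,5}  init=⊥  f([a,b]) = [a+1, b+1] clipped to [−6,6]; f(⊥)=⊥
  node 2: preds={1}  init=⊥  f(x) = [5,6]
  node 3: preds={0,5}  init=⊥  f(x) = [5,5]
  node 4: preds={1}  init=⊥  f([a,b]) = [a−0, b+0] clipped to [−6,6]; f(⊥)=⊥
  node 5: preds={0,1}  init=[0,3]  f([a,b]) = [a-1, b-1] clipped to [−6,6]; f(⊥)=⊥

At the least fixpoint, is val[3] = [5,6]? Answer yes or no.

no

Trace (13 dequeues):
  [1] u=0 | in ⊥ | out [-5,6] | ==
  [2] u=1 | in [-5,6] | out [-4,6] | prev ⊥ | push {}
  [3] u=2 | in [-4,6] | out [5,6] | prev ⊥ | push {1}
  [4] u=3 | in [-5,6] | out [5,5] | prev ⊥ | push {}
  [5] u=4 | in [-4,6] | out [-4,6] | prev ⊥ | push {0}
  [6] u=5 | in [-5,6] | out [-6,5] | prev [0,3] | push {3}
  [7] u=1 | in [-6,6] | out [-5,6] | prev [-4,6] | push {2,4,5}
  [8] u=0 | in [-4,6] | out [-5,6] | ==
  [9] u=3 | in [-6,6] | out [5,5] | ==
  [10] u=2 | in [-5,6] | out [5,6] | ==
  [11] u=4 | in [-5,6] | out [-5,6] | prev [-4,6] | push {0}
  [12] u=5 | in [-5,6] | out [-6,5] | ==
  [13] u=0 | in [-5,6] | out [-5,6] | ==

Converged values:
  [0] [-5,6]
  [1] [-5,6]
  [2] [5,6]
  [3] [5,5]
  [4] [-5,6]
  [5] [-6,5]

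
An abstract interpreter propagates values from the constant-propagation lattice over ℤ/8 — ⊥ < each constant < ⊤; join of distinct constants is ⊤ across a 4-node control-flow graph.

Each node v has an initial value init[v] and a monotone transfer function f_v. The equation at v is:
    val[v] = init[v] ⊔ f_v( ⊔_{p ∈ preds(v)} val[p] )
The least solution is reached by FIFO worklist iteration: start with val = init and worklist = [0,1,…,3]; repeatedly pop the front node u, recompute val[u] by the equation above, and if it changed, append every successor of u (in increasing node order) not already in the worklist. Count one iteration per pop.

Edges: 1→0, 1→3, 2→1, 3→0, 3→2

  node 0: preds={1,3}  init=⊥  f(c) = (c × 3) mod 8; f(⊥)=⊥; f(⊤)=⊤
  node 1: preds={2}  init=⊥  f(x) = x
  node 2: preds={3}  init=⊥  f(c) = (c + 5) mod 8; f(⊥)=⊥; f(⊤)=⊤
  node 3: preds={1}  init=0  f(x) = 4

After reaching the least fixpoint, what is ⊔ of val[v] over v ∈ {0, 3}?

Trace (11 dequeues):
  [1] u=0 | in 0 | out 0 | prev ⊥ | push {}
  [2] u=1 | in ⊥ | out ⊥ | ==
  [3] u=2 | in 0 | out 5 | prev ⊥ | push {1}
  [4] u=3 | in ⊥ | out ⊤ | prev 0 | push {0,2}
  [5] u=1 | in 5 | out 5 | prev ⊥ | push {3}
  [6] u=0 | in ⊤ | out ⊤ | prev 0 | push {}
  [7] u=2 | in ⊤ | out ⊤ | prev 5 | push {1}
  [8] u=3 | in 5 | out ⊤ | ==
  [9] u=1 | in ⊤ | out ⊤ | prev 5 | push {0,3}
  [10] u=0 | in ⊤ | out ⊤ | ==
  [11] u=3 | in ⊤ | out ⊤ | ==

Converged values:
  [0] ⊤
  [1] ⊤
  [2] ⊤
  [3] ⊤

⊤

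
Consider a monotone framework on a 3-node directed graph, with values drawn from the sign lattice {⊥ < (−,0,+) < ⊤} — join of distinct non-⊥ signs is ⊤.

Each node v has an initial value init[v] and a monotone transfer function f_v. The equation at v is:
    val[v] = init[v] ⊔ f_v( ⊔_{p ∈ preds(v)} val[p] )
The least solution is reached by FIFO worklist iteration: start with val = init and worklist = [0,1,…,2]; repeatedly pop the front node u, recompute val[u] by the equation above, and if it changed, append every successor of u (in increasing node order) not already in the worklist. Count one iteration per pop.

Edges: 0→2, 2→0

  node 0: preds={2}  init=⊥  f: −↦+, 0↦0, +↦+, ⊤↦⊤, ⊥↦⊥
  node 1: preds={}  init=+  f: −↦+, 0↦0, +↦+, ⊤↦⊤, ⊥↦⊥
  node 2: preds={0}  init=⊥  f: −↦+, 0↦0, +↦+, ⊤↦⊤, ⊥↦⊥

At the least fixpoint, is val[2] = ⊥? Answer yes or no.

Iteration log — 3 steps:
  step 1. node 0  ⊔preds=⊥  new=⊥  stable
  step 2. node 1  ⊔preds=⊥  new=+  stable
  step 3. node 2  ⊔preds=⊥  new=⊥  stable

Least fixpoint reached:
  node 0: ⊥
  node 1: +
  node 2: ⊥

yes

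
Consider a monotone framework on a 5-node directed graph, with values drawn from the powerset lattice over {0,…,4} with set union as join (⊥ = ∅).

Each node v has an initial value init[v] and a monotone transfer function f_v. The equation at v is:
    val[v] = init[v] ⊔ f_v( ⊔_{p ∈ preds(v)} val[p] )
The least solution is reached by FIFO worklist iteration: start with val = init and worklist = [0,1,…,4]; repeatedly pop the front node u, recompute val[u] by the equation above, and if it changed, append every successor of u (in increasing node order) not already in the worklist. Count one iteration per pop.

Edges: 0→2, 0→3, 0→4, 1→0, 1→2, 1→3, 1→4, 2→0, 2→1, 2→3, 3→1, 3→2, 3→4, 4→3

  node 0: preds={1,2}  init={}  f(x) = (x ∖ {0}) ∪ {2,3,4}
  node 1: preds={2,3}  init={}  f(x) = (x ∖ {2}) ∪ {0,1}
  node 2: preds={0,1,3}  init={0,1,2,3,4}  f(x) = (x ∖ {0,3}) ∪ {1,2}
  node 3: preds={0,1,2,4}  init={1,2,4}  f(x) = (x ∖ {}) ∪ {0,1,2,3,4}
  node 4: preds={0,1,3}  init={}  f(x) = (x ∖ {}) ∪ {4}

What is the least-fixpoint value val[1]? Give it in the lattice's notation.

Worklist (9 pops):
  #1 pop 0: in={0,1,2,3,4} → {1,2,3,4} (was {}); enqueue []
  #2 pop 1: in={0,1,2,3,4} → {0,1,3,4} (was {}); enqueue [0]
  #3 pop 2: in={0,1,2,3,4} → {0,1,2,3,4} (no change)
  #4 pop 3: in={0,1,2,3,4} → {0,1,2,3,4} (was {1,2,4}); enqueue [1,2]
  #5 pop 4: in={0,1,2,3,4} → {0,1,2,3,4} (was {}); enqueue [3]
  #6 pop 0: in={0,1,2,3,4} → {1,2,3,4} (no change)
  #7 pop 1: in={0,1,2,3,4} → {0,1,3,4} (no change)
  #8 pop 2: in={0,1,2,3,4} → {0,1,2,3,4} (no change)
  #9 pop 3: in={0,1,2,3,4} → {0,1,2,3,4} (no change)

Fixpoint:
  val[0] = {1,2,3,4}
  val[1] = {0,1,3,4}
  val[2] = {0,1,2,3,4}
  val[3] = {0,1,2,3,4}
  val[4] = {0,1,2,3,4}

{0,1,3,4}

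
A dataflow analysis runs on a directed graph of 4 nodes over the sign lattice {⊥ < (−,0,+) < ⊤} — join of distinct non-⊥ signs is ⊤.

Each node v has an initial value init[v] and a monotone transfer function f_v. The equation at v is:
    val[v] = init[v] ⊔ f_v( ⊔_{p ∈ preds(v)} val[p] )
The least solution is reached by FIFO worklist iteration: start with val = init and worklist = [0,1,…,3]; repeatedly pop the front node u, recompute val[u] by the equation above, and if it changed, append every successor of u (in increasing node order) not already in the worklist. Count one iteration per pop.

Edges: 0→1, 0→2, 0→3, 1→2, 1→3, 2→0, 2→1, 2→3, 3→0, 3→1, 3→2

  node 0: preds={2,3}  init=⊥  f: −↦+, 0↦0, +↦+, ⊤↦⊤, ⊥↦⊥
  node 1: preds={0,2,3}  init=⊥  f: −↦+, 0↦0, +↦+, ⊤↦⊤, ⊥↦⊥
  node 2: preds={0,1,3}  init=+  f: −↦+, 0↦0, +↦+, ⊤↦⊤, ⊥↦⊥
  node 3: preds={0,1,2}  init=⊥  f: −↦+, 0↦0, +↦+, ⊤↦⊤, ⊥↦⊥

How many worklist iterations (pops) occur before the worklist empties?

Iteration log — 7 steps:
  step 1. node 0  ⊔preds=+  new=+  old=⊥  +wl: 
  step 2. node 1  ⊔preds=+  new=+  old=⊥  +wl: 
  step 3. node 2  ⊔preds=+  new=+  stable
  step 4. node 3  ⊔preds=+  new=+  old=⊥  +wl: 0,1,2
  step 5. node 0  ⊔preds=+  new=+  stable
  step 6. node 1  ⊔preds=+  new=+  stable
  step 7. node 2  ⊔preds=+  new=+  stable

Least fixpoint reached:
  node 0: +
  node 1: +
  node 2: +
  node 3: +

7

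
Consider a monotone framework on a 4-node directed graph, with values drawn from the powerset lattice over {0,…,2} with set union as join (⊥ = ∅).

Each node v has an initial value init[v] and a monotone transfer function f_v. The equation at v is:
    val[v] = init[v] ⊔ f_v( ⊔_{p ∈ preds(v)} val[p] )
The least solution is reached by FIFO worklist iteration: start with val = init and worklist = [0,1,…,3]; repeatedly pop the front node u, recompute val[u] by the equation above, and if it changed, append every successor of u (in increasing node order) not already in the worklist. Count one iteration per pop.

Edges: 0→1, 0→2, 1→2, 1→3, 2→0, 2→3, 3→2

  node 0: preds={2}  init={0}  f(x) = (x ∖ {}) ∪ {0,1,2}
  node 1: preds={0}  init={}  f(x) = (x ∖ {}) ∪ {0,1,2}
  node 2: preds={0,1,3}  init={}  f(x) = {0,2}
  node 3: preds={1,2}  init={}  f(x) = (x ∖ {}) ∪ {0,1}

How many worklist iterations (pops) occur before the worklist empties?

Worklist (6 pops):
  #1 pop 0: in={} → {0,1,2} (was {0}); enqueue []
  #2 pop 1: in={0,1,2} → {0,1,2} (was {}); enqueue []
  #3 pop 2: in={0,1,2} → {0,2} (was {}); enqueue [0]
  #4 pop 3: in={0,1,2} → {0,1,2} (was {}); enqueue [2]
  #5 pop 0: in={0,2} → {0,1,2} (no change)
  #6 pop 2: in={0,1,2} → {0,2} (no change)

Fixpoint:
  val[0] = {0,1,2}
  val[1] = {0,1,2}
  val[2] = {0,2}
  val[3] = {0,1,2}

6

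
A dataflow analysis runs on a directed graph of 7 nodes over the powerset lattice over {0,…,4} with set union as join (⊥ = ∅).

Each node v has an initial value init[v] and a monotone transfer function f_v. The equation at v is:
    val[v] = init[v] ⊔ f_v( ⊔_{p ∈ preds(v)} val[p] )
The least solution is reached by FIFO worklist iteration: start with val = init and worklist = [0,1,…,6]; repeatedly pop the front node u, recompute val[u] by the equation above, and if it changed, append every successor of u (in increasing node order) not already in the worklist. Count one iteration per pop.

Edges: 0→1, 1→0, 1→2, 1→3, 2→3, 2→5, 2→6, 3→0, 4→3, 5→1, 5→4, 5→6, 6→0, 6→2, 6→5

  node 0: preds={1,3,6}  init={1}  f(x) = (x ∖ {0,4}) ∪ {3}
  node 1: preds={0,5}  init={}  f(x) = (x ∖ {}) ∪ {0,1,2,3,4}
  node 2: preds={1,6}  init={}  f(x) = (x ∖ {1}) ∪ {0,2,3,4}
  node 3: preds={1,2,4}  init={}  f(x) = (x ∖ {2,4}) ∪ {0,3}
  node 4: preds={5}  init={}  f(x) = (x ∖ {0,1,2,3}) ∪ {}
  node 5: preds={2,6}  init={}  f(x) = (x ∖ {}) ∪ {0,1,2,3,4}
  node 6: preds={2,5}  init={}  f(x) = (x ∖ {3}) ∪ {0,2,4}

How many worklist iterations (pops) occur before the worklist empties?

Worklist (13 pops):
  #1 pop 0: in={} → {1,3} (was {1}); enqueue []
  #2 pop 1: in={1,3} → {0,1,2,3,4} (was {}); enqueue [0]
  #3 pop 2: in={0,1,2,3,4} → {0,2,3,4} (was {}); enqueue []
  #4 pop 3: in={0,1,2,3,4} → {0,1,3} (was {}); enqueue []
  #5 pop 4: in={} → {} (no change)
  #6 pop 5: in={0,2,3,4} → {0,1,2,3,4} (was {}); enqueue [1,4]
  #7 pop 6: in={0,1,2,3,4} → {0,1,2,4} (was {}); enqueue [2,5]
  #8 pop 0: in={0,1,2,3,4} → {1,2,3} (was {1,3}); enqueue []
  #9 pop 1: in={0,1,2,3,4} → {0,1,2,3,4} (no change)
  #10 pop 4: in={0,1,2,3,4} → {4} (was {}); enqueue [3]
  #11 pop 2: in={0,1,2,3,4} → {0,2,3,4} (no change)
  #12 pop 5: in={0,1,2,3,4} → {0,1,2,3,4} (no change)
  #13 pop 3: in={0,1,2,3,4} → {0,1,3} (no change)

Fixpoint:
  val[0] = {1,2,3}
  val[1] = {0,1,2,3,4}
  val[2] = {0,2,3,4}
  val[3] = {0,1,3}
  val[4] = {4}
  val[5] = {0,1,2,3,4}
  val[6] = {0,1,2,4}

13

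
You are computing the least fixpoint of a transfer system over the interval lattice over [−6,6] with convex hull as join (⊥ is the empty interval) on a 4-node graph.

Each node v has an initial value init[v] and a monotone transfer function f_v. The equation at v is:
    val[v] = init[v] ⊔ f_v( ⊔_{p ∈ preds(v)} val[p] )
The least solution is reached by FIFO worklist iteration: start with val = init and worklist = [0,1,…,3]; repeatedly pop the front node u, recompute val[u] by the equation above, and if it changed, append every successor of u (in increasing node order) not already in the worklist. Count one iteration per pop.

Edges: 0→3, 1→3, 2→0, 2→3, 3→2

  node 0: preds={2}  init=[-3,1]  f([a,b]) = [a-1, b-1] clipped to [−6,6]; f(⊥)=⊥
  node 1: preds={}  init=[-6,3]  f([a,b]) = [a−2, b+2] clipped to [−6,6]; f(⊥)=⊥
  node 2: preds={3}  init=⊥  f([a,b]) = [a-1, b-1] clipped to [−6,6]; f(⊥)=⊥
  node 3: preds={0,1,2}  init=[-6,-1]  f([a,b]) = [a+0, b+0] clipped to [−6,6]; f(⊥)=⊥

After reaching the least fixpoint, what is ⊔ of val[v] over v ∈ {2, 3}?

Trace (8 dequeues):
  [1] u=0 | in ⊥ | out [-3,1] | ==
  [2] u=1 | in ⊥ | out [-6,3] | ==
  [3] u=2 | in [-6,-1] | out [-6,-2] | prev ⊥ | push {0}
  [4] u=3 | in [-6,3] | out [-6,3] | prev [-6,-1] | push {2}
  [5] u=0 | in [-6,-2] | out [-6,1] | prev [-3,1] | push {3}
  [6] u=2 | in [-6,3] | out [-6,2] | prev [-6,-2] | push {0}
  [7] u=3 | in [-6,3] | out [-6,3] | ==
  [8] u=0 | in [-6,2] | out [-6,1] | ==

Converged values:
  [0] [-6,1]
  [1] [-6,3]
  [2] [-6,2]
  [3] [-6,3]

[-6,3]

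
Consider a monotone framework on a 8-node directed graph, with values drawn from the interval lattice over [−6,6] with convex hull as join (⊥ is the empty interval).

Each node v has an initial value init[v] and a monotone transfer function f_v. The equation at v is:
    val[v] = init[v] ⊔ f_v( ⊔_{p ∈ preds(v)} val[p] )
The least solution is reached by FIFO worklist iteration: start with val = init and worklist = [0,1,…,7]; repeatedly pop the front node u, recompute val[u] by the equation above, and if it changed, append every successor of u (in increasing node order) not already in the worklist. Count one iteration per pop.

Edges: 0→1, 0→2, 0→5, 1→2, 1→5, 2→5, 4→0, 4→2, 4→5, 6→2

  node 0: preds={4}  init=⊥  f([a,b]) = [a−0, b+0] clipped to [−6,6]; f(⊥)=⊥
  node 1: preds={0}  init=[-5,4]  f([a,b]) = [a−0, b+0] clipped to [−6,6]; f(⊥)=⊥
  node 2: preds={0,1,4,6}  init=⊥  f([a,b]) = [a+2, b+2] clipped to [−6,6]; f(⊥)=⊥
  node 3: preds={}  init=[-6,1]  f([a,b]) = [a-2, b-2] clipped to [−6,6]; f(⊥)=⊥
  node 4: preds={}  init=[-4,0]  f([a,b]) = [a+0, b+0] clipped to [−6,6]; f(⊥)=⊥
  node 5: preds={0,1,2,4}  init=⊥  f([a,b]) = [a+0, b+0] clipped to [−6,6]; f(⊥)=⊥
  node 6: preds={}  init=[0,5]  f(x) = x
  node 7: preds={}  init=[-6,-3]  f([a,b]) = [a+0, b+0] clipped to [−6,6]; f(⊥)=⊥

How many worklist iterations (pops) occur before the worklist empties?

8

Trace (8 dequeues):
  [1] u=0 | in [-4,0] | out [-4,0] | prev ⊥ | push {}
  [2] u=1 | in [-4,0] | out [-5,4] | ==
  [3] u=2 | in [-5,5] | out [-3,6] | prev ⊥ | push {}
  [4] u=3 | in ⊥ | out [-6,1] | ==
  [5] u=4 | in ⊥ | out [-4,0] | ==
  [6] u=5 | in [-5,6] | out [-5,6] | prev ⊥ | push {}
  [7] u=6 | in ⊥ | out [0,5] | ==
  [8] u=7 | in ⊥ | out [-6,-3] | ==

Converged values:
  [0] [-4,0]
  [1] [-5,4]
  [2] [-3,6]
  [3] [-6,1]
  [4] [-4,0]
  [5] [-5,6]
  [6] [0,5]
  [7] [-6,-3]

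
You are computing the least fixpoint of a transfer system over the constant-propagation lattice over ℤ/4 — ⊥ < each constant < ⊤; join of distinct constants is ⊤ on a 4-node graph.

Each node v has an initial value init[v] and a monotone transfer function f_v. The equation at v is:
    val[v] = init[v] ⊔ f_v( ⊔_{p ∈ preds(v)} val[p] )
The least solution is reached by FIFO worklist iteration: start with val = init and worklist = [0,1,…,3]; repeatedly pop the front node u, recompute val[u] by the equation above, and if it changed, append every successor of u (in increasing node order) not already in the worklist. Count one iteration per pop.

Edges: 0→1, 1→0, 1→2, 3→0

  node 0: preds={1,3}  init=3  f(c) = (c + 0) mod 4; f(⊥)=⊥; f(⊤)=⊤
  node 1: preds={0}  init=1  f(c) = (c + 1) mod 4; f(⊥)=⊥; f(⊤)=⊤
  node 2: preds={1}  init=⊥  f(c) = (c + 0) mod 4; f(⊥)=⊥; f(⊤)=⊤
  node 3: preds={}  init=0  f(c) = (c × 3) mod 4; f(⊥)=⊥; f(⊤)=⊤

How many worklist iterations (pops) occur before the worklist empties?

5

Trace (5 dequeues):
  [1] u=0 | in ⊤ | out ⊤ | prev 3 | push {}
  [2] u=1 | in ⊤ | out ⊤ | prev 1 | push {0}
  [3] u=2 | in ⊤ | out ⊤ | prev ⊥ | push {}
  [4] u=3 | in ⊥ | out 0 | ==
  [5] u=0 | in ⊤ | out ⊤ | ==

Converged values:
  [0] ⊤
  [1] ⊤
  [2] ⊤
  [3] 0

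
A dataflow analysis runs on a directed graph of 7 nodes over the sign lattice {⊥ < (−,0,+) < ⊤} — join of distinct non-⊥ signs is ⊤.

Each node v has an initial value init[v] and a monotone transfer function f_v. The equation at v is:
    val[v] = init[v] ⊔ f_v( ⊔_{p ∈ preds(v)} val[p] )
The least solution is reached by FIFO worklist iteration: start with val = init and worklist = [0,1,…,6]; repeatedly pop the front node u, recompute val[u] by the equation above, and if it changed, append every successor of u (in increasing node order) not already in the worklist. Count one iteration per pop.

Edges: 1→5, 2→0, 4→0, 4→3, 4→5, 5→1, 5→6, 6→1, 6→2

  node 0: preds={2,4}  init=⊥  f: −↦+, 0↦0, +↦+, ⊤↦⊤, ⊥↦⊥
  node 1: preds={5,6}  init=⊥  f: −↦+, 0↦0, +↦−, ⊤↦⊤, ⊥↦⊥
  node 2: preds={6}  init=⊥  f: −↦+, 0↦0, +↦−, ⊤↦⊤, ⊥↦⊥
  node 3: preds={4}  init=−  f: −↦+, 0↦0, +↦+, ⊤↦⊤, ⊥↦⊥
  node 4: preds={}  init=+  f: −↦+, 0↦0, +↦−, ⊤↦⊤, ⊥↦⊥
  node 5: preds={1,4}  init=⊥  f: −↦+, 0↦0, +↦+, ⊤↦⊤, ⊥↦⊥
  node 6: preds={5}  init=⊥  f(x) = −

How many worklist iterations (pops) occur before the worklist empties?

Trace (13 dequeues):
  [1] u=0 | in + | out + | prev ⊥ | push {}
  [2] u=1 | in ⊥ | out ⊥ | ==
  [3] u=2 | in ⊥ | out ⊥ | ==
  [4] u=3 | in + | out ⊤ | prev − | push {}
  [5] u=4 | in ⊥ | out + | ==
  [6] u=5 | in + | out + | prev ⊥ | push {1}
  [7] u=6 | in + | out − | prev ⊥ | push {2}
  [8] u=1 | in ⊤ | out ⊤ | prev ⊥ | push {5}
  [9] u=2 | in − | out + | prev ⊥ | push {0}
  [10] u=5 | in ⊤ | out ⊤ | prev + | push {1,6}
  [11] u=0 | in + | out + | ==
  [12] u=1 | in ⊤ | out ⊤ | ==
  [13] u=6 | in ⊤ | out − | ==

Converged values:
  [0] +
  [1] ⊤
  [2] +
  [3] ⊤
  [4] +
  [5] ⊤
  [6] −

13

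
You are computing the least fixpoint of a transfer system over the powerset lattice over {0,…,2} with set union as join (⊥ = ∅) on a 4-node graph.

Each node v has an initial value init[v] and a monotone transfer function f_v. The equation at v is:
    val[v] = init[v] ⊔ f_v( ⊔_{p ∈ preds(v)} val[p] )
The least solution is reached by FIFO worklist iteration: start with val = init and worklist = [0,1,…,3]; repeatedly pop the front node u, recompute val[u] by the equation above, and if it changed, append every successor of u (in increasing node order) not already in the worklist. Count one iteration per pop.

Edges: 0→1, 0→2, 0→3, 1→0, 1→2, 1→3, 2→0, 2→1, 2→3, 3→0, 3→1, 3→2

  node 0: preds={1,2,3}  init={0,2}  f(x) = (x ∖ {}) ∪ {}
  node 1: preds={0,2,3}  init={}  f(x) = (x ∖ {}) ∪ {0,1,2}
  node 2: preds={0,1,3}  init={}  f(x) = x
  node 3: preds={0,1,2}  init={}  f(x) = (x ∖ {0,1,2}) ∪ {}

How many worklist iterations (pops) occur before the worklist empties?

Worklist (8 pops):
  #1 pop 0: in={} → {0,2} (no change)
  #2 pop 1: in={0,2} → {0,1,2} (was {}); enqueue [0]
  #3 pop 2: in={0,1,2} → {0,1,2} (was {}); enqueue [1]
  #4 pop 3: in={0,1,2} → {} (no change)
  #5 pop 0: in={0,1,2} → {0,1,2} (was {0,2}); enqueue [2,3]
  #6 pop 1: in={0,1,2} → {0,1,2} (no change)
  #7 pop 2: in={0,1,2} → {0,1,2} (no change)
  #8 pop 3: in={0,1,2} → {} (no change)

Fixpoint:
  val[0] = {0,1,2}
  val[1] = {0,1,2}
  val[2] = {0,1,2}
  val[3] = {}

8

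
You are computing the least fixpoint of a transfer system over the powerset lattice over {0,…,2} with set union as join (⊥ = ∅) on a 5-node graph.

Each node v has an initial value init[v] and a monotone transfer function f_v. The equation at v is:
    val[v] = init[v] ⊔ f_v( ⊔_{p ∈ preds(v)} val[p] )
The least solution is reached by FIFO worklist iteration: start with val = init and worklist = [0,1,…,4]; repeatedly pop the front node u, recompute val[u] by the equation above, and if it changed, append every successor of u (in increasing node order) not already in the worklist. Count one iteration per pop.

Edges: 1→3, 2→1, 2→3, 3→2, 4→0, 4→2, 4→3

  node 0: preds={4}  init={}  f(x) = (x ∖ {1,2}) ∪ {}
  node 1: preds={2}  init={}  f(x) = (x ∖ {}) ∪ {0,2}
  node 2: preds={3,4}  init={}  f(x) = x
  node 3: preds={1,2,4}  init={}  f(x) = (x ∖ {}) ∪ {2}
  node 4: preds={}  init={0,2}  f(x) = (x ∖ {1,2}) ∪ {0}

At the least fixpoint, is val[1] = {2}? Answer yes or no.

no

Iteration log — 7 steps:
  step 1. node 0  ⊔preds={0,2}  new={0}  old={}  +wl: 
  step 2. node 1  ⊔preds={}  new={0,2}  old={}  +wl: 
  step 3. node 2  ⊔preds={0,2}  new={0,2}  old={}  +wl: 1
  step 4. node 3  ⊔preds={0,2}  new={0,2}  old={}  +wl: 2
  step 5. node 4  ⊔preds={}  new={0,2}  stable
  step 6. node 1  ⊔preds={0,2}  new={0,2}  stable
  step 7. node 2  ⊔preds={0,2}  new={0,2}  stable

Least fixpoint reached:
  node 0: {0}
  node 1: {0,2}
  node 2: {0,2}
  node 3: {0,2}
  node 4: {0,2}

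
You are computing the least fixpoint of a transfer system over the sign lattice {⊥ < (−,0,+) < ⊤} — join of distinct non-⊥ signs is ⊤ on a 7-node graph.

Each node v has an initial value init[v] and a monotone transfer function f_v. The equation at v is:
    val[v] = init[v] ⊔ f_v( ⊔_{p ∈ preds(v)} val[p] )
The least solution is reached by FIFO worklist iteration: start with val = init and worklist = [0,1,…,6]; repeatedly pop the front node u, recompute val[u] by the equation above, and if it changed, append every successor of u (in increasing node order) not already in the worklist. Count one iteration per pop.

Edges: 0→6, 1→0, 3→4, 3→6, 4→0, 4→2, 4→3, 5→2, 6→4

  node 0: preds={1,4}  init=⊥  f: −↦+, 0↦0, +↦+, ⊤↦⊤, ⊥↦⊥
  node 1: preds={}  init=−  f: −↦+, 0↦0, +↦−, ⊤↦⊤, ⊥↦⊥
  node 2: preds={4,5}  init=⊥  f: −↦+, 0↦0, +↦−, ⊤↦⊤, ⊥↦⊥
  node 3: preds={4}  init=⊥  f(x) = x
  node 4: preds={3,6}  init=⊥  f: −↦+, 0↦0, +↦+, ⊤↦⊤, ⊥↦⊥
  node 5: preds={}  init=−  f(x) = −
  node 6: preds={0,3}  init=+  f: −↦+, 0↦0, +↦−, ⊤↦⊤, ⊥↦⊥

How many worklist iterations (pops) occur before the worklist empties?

17

Worklist (17 pops):
  #1 pop 0: in=− → + (was ⊥); enqueue []
  #2 pop 1: in=⊥ → − (no change)
  #3 pop 2: in=− → + (was ⊥); enqueue []
  #4 pop 3: in=⊥ → ⊥ (no change)
  #5 pop 4: in=+ → + (was ⊥); enqueue [0,2,3]
  #6 pop 5: in=⊥ → − (no change)
  #7 pop 6: in=+ → ⊤ (was +); enqueue [4]
  #8 pop 0: in=⊤ → ⊤ (was +); enqueue [6]
  #9 pop 2: in=⊤ → ⊤ (was +); enqueue []
  #10 pop 3: in=+ → + (was ⊥); enqueue []
  #11 pop 4: in=⊤ → ⊤ (was +); enqueue [0,2,3]
  #12 pop 6: in=⊤ → ⊤ (no change)
  #13 pop 0: in=⊤ → ⊤ (no change)
  #14 pop 2: in=⊤ → ⊤ (no change)
  #15 pop 3: in=⊤ → ⊤ (was +); enqueue [4,6]
  #16 pop 4: in=⊤ → ⊤ (no change)
  #17 pop 6: in=⊤ → ⊤ (no change)

Fixpoint:
  val[0] = ⊤
  val[1] = −
  val[2] = ⊤
  val[3] = ⊤
  val[4] = ⊤
  val[5] = −
  val[6] = ⊤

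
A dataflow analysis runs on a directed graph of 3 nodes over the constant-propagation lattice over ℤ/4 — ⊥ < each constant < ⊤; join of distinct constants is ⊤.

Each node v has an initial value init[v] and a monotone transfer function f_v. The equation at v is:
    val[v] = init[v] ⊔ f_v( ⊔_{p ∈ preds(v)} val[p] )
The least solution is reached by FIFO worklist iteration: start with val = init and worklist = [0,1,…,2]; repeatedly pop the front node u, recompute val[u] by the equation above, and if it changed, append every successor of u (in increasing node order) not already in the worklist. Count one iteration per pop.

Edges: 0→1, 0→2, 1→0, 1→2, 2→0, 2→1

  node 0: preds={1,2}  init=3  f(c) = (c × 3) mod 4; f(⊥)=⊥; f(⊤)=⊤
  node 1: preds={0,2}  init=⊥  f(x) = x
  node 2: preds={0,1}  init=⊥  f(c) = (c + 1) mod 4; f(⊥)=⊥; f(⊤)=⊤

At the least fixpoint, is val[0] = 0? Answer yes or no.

Trace (8 dequeues):
  [1] u=0 | in ⊥ | out 3 | ==
  [2] u=1 | in 3 | out 3 | prev ⊥ | push {0}
  [3] u=2 | in 3 | out 0 | prev ⊥ | push {1}
  [4] u=0 | in ⊤ | out ⊤ | prev 3 | push {2}
  [5] u=1 | in ⊤ | out ⊤ | prev 3 | push {0}
  [6] u=2 | in ⊤ | out ⊤ | prev 0 | push {1}
  [7] u=0 | in ⊤ | out ⊤ | ==
  [8] u=1 | in ⊤ | out ⊤ | ==

Converged values:
  [0] ⊤
  [1] ⊤
  [2] ⊤

no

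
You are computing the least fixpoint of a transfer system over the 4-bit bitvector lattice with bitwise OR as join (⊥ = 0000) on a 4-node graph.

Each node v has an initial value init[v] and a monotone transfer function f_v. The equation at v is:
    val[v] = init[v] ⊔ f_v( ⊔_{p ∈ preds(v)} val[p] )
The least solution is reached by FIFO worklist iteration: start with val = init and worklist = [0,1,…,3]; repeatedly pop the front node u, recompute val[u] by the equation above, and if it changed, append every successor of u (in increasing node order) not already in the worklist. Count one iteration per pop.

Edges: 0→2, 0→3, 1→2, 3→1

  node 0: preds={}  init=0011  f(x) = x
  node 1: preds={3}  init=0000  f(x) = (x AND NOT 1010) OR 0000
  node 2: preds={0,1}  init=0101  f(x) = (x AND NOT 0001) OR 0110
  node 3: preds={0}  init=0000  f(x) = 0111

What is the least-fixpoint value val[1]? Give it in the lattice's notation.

0101

Trace (6 dequeues):
  [1] u=0 | in 0000 | out 0011 | ==
  [2] u=1 | in 0000 | out 0000 | ==
  [3] u=2 | in 0011 | out 0111 | prev 0101 | push {}
  [4] u=3 | in 0011 | out 0111 | prev 0000 | push {1}
  [5] u=1 | in 0111 | out 0101 | prev 0000 | push {2}
  [6] u=2 | in 0111 | out 0111 | ==

Converged values:
  [0] 0011
  [1] 0101
  [2] 0111
  [3] 0111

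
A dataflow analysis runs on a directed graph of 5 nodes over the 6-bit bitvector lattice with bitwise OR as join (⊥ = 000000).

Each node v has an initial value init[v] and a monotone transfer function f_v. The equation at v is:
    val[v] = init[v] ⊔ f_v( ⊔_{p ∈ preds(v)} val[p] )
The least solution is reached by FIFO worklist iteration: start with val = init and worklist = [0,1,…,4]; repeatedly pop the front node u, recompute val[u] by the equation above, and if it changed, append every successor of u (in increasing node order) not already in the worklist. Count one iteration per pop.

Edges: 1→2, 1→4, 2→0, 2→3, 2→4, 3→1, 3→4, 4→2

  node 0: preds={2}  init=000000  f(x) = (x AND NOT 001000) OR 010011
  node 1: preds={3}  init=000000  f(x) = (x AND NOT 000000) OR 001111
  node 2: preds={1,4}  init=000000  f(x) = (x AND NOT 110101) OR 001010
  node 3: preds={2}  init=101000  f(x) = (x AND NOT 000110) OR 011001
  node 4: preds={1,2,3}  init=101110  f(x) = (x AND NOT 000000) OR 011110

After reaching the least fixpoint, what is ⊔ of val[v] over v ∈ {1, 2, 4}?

Iteration log — 9 steps:
  step 1. node 0  ⊔preds=000000  new=010011  old=000000  +wl: 
  step 2. node 1  ⊔preds=101000  new=101111  old=000000  +wl: 
  step 3. node 2  ⊔preds=101111  new=001010  old=000000  +wl: 0
  step 4. node 3  ⊔preds=001010  new=111001  old=101000  +wl: 1
  step 5. node 4  ⊔preds=111111  new=111111  old=101110  +wl: 2
  step 6. node 0  ⊔preds=001010  new=010011  stable
  step 7. node 1  ⊔preds=111001  new=111111  old=101111  +wl: 4
  step 8. node 2  ⊔preds=111111  new=001010  stable
  step 9. node 4  ⊔preds=111111  new=111111  stable

Least fixpoint reached:
  node 0: 010011
  node 1: 111111
  node 2: 001010
  node 3: 111001
  node 4: 111111

111111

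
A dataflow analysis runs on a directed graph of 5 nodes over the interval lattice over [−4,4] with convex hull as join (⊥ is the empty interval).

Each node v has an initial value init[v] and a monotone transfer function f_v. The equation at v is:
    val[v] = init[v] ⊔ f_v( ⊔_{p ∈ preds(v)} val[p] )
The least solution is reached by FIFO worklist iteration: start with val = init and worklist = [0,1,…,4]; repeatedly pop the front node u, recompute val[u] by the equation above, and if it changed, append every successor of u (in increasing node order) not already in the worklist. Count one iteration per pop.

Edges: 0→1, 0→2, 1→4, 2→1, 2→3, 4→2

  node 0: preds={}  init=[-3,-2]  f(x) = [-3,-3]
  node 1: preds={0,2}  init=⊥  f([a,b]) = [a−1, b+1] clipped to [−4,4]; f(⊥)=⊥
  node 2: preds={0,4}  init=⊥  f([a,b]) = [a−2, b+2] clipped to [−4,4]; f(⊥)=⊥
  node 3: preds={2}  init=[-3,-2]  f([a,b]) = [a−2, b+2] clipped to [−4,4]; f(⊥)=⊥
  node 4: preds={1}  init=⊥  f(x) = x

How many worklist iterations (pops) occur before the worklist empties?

Worklist (19 pops):
  #1 pop 0: in=⊥ → [-3,-2] (no change)
  #2 pop 1: in=[-3,-2] → [-4,-1] (was ⊥); enqueue []
  #3 pop 2: in=[-3,-2] → [-4,0] (was ⊥); enqueue [1]
  #4 pop 3: in=[-4,0] → [-4,2] (was [-3,-2]); enqueue []
  #5 pop 4: in=[-4,-1] → [-4,-1] (was ⊥); enqueue [2]
  #6 pop 1: in=[-4,0] → [-4,1] (was [-4,-1]); enqueue [4]
  #7 pop 2: in=[-4,-1] → [-4,1] (was [-4,0]); enqueue [1,3]
  #8 pop 4: in=[-4,1] → [-4,1] (was [-4,-1]); enqueue [2]
  #9 pop 1: in=[-4,1] → [-4,2] (was [-4,1]); enqueue [4]
  #10 pop 3: in=[-4,1] → [-4,3] (was [-4,2]); enqueue []
  #11 pop 2: in=[-4,1] → [-4,3] (was [-4,1]); enqueue [1,3]
  #12 pop 4: in=[-4,2] → [-4,2] (was [-4,1]); enqueue [2]
  #13 pop 1: in=[-4,3] → [-4,4] (was [-4,2]); enqueue [4]
  #14 pop 3: in=[-4,3] → [-4,4] (was [-4,3]); enqueue []
  #15 pop 2: in=[-4,2] → [-4,4] (was [-4,3]); enqueue [1,3]
  #16 pop 4: in=[-4,4] → [-4,4] (was [-4,2]); enqueue [2]
  #17 pop 1: in=[-4,4] → [-4,4] (no change)
  #18 pop 3: in=[-4,4] → [-4,4] (no change)
  #19 pop 2: in=[-4,4] → [-4,4] (no change)

Fixpoint:
  val[0] = [-3,-2]
  val[1] = [-4,4]
  val[2] = [-4,4]
  val[3] = [-4,4]
  val[4] = [-4,4]

19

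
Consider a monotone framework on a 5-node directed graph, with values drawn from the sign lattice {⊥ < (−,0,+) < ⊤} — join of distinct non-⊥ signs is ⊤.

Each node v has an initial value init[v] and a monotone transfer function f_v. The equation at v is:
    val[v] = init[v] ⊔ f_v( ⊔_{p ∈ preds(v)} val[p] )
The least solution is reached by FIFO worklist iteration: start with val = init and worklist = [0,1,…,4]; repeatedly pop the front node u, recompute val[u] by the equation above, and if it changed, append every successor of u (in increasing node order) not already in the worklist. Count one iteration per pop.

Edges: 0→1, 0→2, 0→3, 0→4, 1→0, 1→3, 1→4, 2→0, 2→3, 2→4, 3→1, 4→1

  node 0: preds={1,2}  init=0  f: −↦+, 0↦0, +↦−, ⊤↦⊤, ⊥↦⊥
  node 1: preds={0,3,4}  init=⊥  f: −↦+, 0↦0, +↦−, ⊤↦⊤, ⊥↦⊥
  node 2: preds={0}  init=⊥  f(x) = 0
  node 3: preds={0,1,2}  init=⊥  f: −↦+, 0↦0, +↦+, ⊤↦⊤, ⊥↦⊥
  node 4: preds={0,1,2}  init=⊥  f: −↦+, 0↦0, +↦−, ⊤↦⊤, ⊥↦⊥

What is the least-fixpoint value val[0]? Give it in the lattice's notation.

0

Iteration log — 7 steps:
  step 1. node 0  ⊔preds=⊥  new=0  stable
  step 2. node 1  ⊔preds=0  new=0  old=⊥  +wl: 0
  step 3. node 2  ⊔preds=0  new=0  old=⊥  +wl: 
  step 4. node 3  ⊔preds=0  new=0  old=⊥  +wl: 1
  step 5. node 4  ⊔preds=0  new=0  old=⊥  +wl: 
  step 6. node 0  ⊔preds=0  new=0  stable
  step 7. node 1  ⊔preds=0  new=0  stable

Least fixpoint reached:
  node 0: 0
  node 1: 0
  node 2: 0
  node 3: 0
  node 4: 0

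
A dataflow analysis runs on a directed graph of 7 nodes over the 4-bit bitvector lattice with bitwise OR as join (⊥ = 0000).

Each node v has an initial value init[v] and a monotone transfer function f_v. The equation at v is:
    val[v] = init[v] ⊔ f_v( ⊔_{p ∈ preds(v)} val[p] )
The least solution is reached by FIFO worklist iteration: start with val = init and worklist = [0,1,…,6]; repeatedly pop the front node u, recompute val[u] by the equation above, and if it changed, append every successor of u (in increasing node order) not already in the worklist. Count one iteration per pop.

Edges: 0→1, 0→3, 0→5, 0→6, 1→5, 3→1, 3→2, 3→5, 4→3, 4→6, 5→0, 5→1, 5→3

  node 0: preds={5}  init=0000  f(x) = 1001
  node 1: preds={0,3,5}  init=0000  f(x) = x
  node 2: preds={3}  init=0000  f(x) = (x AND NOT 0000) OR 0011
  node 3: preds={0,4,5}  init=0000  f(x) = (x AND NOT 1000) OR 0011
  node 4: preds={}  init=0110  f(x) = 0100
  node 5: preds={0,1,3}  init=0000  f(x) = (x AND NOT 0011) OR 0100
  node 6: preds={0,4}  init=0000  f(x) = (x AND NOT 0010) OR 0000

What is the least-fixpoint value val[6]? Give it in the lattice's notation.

1101

Worklist (12 pops):
  #1 pop 0: in=0000 → 1001 (was 0000); enqueue []
  #2 pop 1: in=1001 → 1001 (was 0000); enqueue []
  #3 pop 2: in=0000 → 0011 (was 0000); enqueue []
  #4 pop 3: in=1111 → 0111 (was 0000); enqueue [1,2]
  #5 pop 4: in=0000 → 0110 (no change)
  #6 pop 5: in=1111 → 1100 (was 0000); enqueue [0,3]
  #7 pop 6: in=1111 → 1101 (was 0000); enqueue []
  #8 pop 1: in=1111 → 1111 (was 1001); enqueue [5]
  #9 pop 2: in=0111 → 0111 (was 0011); enqueue []
  #10 pop 0: in=1100 → 1001 (no change)
  #11 pop 3: in=1111 → 0111 (no change)
  #12 pop 5: in=1111 → 1100 (no change)

Fixpoint:
  val[0] = 1001
  val[1] = 1111
  val[2] = 0111
  val[3] = 0111
  val[4] = 0110
  val[5] = 1100
  val[6] = 1101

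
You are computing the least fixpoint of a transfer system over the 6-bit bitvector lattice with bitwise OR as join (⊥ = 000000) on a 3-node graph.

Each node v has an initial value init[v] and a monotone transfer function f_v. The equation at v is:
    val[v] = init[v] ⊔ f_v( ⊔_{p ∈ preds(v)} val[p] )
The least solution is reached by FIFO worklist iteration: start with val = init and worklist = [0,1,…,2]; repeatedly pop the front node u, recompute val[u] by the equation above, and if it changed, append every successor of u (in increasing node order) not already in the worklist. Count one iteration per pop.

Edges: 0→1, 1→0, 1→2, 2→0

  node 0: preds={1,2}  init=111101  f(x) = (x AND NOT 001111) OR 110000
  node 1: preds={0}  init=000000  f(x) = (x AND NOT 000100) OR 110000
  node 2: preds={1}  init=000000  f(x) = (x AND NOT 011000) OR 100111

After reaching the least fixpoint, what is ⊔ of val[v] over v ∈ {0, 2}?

Iteration log — 4 steps:
  step 1. node 0  ⊔preds=000000  new=111101  stable
  step 2. node 1  ⊔preds=111101  new=111001  old=000000  +wl: 0
  step 3. node 2  ⊔preds=111001  new=100111  old=000000  +wl: 
  step 4. node 0  ⊔preds=111111  new=111101  stable

Least fixpoint reached:
  node 0: 111101
  node 1: 111001
  node 2: 100111

111111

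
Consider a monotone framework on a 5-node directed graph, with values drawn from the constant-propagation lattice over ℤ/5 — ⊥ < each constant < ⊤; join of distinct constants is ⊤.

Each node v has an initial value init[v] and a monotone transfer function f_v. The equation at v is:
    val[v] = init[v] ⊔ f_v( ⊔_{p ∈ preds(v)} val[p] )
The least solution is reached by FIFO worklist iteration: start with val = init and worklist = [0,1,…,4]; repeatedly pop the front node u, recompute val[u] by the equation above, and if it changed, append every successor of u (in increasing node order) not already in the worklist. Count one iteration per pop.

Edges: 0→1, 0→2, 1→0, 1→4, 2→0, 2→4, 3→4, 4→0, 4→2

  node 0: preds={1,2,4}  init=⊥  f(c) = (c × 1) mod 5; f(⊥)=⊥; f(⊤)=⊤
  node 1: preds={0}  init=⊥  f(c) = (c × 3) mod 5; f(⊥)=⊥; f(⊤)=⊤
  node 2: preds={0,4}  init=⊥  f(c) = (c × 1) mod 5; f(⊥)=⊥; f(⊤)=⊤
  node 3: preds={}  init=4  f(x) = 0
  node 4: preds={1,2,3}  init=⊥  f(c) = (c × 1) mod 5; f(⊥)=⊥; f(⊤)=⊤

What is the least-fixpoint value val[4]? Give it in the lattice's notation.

⊤

Iteration log — 10 steps:
  step 1. node 0  ⊔preds=⊥  new=⊥  stable
  step 2. node 1  ⊔preds=⊥  new=⊥  stable
  step 3. node 2  ⊔preds=⊥  new=⊥  stable
  step 4. node 3  ⊔preds=⊥  new=⊤  old=4  +wl: 
  step 5. node 4  ⊔preds=⊤  new=⊤  old=⊥  +wl: 0,2
  step 6. node 0  ⊔preds=⊤  new=⊤  old=⊥  +wl: 1
  step 7. node 2  ⊔preds=⊤  new=⊤  old=⊥  +wl: 0,4
  step 8. node 1  ⊔preds=⊤  new=⊤  old=⊥  +wl: 
  step 9. node 0  ⊔preds=⊤  new=⊤  stable
  step 10. node 4  ⊔preds=⊤  new=⊤  stable

Least fixpoint reached:
  node 0: ⊤
  node 1: ⊤
  node 2: ⊤
  node 3: ⊤
  node 4: ⊤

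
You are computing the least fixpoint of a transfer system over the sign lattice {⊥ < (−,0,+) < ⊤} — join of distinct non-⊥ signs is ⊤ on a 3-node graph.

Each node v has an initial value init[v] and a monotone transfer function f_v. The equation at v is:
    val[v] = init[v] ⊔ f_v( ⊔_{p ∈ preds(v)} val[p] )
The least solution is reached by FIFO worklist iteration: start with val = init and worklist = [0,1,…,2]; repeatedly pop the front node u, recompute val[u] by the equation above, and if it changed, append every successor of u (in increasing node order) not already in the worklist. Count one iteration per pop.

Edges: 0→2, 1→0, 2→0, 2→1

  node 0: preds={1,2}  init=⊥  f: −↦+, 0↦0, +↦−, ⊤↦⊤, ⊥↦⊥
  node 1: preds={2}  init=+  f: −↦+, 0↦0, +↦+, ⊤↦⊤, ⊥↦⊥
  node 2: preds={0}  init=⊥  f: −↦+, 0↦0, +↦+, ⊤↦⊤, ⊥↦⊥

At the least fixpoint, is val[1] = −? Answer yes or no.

no

Trace (5 dequeues):
  [1] u=0 | in + | out − | prev ⊥ | push {}
  [2] u=1 | in ⊥ | out + | ==
  [3] u=2 | in − | out + | prev ⊥ | push {0,1}
  [4] u=0 | in + | out − | ==
  [5] u=1 | in + | out + | ==

Converged values:
  [0] −
  [1] +
  [2] +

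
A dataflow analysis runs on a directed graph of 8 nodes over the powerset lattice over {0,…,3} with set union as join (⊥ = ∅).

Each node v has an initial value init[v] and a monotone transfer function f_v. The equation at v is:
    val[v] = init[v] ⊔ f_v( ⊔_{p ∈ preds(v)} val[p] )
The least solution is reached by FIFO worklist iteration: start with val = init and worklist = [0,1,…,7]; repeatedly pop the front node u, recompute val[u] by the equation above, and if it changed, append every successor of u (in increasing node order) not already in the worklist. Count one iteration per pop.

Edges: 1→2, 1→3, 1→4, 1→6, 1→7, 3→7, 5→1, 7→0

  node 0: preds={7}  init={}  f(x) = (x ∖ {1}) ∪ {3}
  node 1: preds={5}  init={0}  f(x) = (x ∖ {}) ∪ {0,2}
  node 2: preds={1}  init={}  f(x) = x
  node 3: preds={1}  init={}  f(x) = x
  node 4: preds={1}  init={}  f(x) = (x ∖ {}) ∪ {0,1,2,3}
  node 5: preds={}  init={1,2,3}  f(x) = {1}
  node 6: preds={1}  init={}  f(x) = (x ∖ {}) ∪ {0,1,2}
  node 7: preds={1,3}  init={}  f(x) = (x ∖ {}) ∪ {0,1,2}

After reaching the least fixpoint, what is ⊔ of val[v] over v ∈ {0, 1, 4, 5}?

{0,1,2,3}

Worklist (9 pops):
  #1 pop 0: in={} → {3} (was {}); enqueue []
  #2 pop 1: in={1,2,3} → {0,1,2,3} (was {0}); enqueue []
  #3 pop 2: in={0,1,2,3} → {0,1,2,3} (was {}); enqueue []
  #4 pop 3: in={0,1,2,3} → {0,1,2,3} (was {}); enqueue []
  #5 pop 4: in={0,1,2,3} → {0,1,2,3} (was {}); enqueue []
  #6 pop 5: in={} → {1,2,3} (no change)
  #7 pop 6: in={0,1,2,3} → {0,1,2,3} (was {}); enqueue []
  #8 pop 7: in={0,1,2,3} → {0,1,2,3} (was {}); enqueue [0]
  #9 pop 0: in={0,1,2,3} → {0,2,3} (was {3}); enqueue []

Fixpoint:
  val[0] = {0,2,3}
  val[1] = {0,1,2,3}
  val[2] = {0,1,2,3}
  val[3] = {0,1,2,3}
  val[4] = {0,1,2,3}
  val[5] = {1,2,3}
  val[6] = {0,1,2,3}
  val[7] = {0,1,2,3}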